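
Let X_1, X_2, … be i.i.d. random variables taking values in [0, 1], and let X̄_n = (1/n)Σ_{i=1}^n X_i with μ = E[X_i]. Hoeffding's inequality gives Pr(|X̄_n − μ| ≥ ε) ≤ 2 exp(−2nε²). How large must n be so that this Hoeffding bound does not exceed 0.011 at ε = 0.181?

80

Require 2·exp(−2nε²) ≤ 0.011, i.e. 2nε² ≥ ln(2/0.011) = 5.203007.
So n ≥ 5.203007 / (2·0.181²) = 79.409.
The smallest integer n is 80.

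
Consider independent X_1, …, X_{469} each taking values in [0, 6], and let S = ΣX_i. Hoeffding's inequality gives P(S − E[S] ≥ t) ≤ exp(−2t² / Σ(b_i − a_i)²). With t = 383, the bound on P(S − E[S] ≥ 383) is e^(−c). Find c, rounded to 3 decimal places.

Σ(b_i − a_i)² = 469·(6)² = 16884.
c = 2t²/16884 = 2·383²/16884 = 17.3761.

17.376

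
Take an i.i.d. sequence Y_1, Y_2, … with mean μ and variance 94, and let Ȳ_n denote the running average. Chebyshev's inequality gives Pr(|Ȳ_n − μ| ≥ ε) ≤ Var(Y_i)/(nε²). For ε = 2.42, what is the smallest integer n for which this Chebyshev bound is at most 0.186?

Require 94/(n·2.42²) ≤ 0.186, i.e. n ≥ 94/(0.186·2.42²) = 86.295.
The smallest integer n is 87.

87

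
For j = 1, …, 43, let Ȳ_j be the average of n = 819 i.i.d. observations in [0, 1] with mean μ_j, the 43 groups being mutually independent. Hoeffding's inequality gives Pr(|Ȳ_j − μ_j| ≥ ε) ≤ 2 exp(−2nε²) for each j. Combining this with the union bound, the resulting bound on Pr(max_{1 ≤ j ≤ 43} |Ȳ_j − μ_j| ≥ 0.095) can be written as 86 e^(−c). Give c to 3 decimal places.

14.783

Union bound over the 43 events: Pr(max_{1 ≤ j ≤ 43} |Ȳ_j − μ_j| ≥ 0.095) ≤ 43·2·exp(−2nε²) = 86 exp(−2·819·0.095²).
So c = 2·819·0.095² = 14.7829.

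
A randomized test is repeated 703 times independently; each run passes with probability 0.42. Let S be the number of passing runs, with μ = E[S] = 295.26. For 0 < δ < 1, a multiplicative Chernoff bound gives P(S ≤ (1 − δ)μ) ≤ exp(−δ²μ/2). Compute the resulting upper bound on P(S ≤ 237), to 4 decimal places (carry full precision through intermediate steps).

Write 237 = (1 − δ)μ, so δ = 1 − 237/295.26 = 0.1973176…
Then the exponent is δ²μ/2 = (μ − 237)²/(2μ) = 5.747862.
Bound = exp(−5.747862) = 0.00319.

0.0032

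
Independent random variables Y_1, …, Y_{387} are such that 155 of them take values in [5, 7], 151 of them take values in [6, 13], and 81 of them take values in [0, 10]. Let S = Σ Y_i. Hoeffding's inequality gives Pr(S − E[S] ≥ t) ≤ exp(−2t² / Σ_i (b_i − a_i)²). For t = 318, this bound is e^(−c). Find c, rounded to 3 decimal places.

12.547

Σ(b_i − a_i)² = 155·2² + 151·7² + 81·10² = 16119.
c = 2t² / 16119 = 2·318² / 16119 = 12.5472.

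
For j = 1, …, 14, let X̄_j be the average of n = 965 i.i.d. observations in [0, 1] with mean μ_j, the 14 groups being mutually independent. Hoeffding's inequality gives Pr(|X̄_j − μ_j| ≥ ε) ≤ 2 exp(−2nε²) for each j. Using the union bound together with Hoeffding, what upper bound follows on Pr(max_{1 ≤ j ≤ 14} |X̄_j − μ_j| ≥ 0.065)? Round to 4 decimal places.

Per-experiment Hoeffding bound: 2·exp(−2·965·0.065²) = 2·exp(−8.15425) = 0.00057502.
Union bound over 14 events: 14·0.00057502 = 0.00805.

0.0081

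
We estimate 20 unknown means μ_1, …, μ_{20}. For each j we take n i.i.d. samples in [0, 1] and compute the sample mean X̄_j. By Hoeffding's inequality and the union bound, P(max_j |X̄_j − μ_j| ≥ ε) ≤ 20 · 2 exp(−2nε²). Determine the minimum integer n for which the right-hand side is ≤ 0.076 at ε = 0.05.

1254

Need 2·20·exp(−2nε²) ≤ 0.076, i.e. exp(−2nε²) ≤ 0.076/40.
So 2nε² ≥ ln(40/0.076) = 6.265901.
Hence n ≥ 6.265901/(2·0.05²) = 1253.180.
The smallest integer n is 1254.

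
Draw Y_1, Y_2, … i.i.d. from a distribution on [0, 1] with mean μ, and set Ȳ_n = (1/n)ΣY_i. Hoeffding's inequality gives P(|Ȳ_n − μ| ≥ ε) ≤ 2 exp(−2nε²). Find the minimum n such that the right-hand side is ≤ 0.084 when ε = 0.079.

Require 2·exp(−2nε²) ≤ 0.084, i.e. 2nε² ≥ ln(2/0.084) = 3.170086.
So n ≥ 3.170086 / (2·0.079²) = 253.973.
The smallest integer n is 254.

254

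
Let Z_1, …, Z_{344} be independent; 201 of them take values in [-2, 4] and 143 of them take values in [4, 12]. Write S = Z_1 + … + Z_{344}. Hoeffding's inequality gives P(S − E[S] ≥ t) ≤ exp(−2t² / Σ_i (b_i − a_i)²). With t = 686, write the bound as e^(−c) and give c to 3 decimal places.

57.432

Σ(b_i − a_i)² = 201·6² + 143·8² = 16388.
c = 2t² / 16388 = 2·686² / 16388 = 57.4318.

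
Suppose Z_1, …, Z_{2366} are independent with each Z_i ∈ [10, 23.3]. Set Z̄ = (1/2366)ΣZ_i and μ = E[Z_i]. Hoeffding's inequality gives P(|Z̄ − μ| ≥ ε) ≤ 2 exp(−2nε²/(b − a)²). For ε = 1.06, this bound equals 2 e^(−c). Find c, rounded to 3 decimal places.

30.058

c = 2nε²/(b − a)² = 2·2366·1.06² / 13.3² = 30.0575.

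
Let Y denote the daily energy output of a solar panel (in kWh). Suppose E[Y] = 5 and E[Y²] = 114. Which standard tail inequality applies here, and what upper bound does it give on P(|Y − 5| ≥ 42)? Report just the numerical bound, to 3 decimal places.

The first two moments determine the variance, so Chebyshev's inequality is the sharpest standard bound available.
Var(Y) = E[Y²] − (E[Y])² = 114 − 25 = 89.
Chebyshev's inequality: P(|Y − μ| ≥ t) ≤ Var(Y)/t² = 89/1764 = 0.0505.

0.050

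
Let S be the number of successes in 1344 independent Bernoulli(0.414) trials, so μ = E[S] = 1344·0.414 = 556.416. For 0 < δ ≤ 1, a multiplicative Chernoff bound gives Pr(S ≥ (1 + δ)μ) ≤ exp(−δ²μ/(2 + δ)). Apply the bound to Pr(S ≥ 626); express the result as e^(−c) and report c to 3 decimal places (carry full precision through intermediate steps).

4.095

Write 626 = (1 + δ)μ, so δ = 626/556.416 − 1 = 0.1250575…
Then the exponent is δ²μ/(2 + δ) = (626 − μ)² / (μ·(2 + δ)) = 4.094949.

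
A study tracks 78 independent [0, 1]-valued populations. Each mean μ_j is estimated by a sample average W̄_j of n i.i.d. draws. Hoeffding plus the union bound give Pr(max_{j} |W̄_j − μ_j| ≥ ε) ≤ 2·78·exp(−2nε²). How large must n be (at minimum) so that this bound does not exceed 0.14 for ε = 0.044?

1812

Need 2·78·exp(−2nε²) ≤ 0.14, i.e. exp(−2nε²) ≤ 0.14/156.
So 2nε² ≥ ln(156/0.14) = 7.015969.
Hence n ≥ 7.015969/(2·0.044²) = 1811.975.
The smallest integer n is 1812.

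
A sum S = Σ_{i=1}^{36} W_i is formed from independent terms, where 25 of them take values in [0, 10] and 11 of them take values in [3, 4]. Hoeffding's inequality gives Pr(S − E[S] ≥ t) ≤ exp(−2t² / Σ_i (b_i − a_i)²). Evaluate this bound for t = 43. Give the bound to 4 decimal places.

Σ(b_i − a_i)² = 25·10² + 11·1² = 2511.
Exponent = 2·43² / 2511 = 1.47272.
Bound = exp(−1.47272) = 0.22930.

0.2293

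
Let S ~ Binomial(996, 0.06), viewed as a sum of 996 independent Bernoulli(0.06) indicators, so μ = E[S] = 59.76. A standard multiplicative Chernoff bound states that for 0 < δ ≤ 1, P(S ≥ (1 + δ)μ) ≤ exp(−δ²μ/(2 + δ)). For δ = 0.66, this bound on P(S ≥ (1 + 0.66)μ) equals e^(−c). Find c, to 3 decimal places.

c = δ²μ/(2 + δ) = 0.66²·59.76/(2 + 0.66) = 9.7863.

9.786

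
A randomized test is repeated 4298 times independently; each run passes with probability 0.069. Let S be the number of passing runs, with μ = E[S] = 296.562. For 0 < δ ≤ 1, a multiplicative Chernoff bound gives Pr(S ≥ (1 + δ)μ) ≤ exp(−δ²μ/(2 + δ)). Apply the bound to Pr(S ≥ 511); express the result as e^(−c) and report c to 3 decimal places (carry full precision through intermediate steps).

Write 511 = (1 + δ)μ, so δ = 511/296.562 − 1 = 0.7230798…
Then the exponent is δ²μ/(2 + δ) = (511 − μ)² / (μ·(2 + δ)) = 56.941332.

56.941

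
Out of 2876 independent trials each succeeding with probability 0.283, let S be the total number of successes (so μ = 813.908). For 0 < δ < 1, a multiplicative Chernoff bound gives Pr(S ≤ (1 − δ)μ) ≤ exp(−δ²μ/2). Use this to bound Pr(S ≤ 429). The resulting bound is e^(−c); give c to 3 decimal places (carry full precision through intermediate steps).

91.014

Write 429 = (1 − δ)μ, so δ = 1 − 429/813.908 = 0.4729134…
Then the exponent is δ²μ/2 = (μ − 429)²/(2μ) = 91.014076.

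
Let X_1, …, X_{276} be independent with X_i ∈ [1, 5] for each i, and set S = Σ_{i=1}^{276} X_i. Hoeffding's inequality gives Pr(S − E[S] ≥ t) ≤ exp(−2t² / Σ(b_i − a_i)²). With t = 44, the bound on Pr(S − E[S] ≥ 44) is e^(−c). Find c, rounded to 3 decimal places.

Σ(b_i − a_i)² = 276·(4)² = 4416.
c = 2t²/4416 = 2·44²/4416 = 0.8768.

0.877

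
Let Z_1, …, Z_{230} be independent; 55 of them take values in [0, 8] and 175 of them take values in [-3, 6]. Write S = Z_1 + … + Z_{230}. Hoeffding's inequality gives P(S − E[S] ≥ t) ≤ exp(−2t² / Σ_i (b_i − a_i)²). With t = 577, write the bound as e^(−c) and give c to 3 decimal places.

Σ(b_i − a_i)² = 55·8² + 175·9² = 17695.
c = 2t² / 17695 = 2·577² / 17695 = 37.6297.

37.630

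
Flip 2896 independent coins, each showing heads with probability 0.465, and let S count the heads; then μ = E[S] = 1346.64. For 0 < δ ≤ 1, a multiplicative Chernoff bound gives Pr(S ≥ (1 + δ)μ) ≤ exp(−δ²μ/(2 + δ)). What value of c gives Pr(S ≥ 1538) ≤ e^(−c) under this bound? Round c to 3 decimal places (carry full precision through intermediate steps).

12.694

Write 1538 = (1 + δ)μ, so δ = 1538/1346.64 − 1 = 0.1421018…
Then the exponent is δ²μ/(2 + δ) = (1538 − μ)² / (μ·(2 + δ)) = 12.694357.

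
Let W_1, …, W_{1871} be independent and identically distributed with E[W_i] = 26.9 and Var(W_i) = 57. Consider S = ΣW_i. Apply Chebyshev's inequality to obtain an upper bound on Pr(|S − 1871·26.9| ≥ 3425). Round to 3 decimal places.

Var(S) = n·Var(W_i) = 1871·57 = 106647.
Chebyshev: Pr(|S − 1871·26.9| ≥ 3425) ≤ Var(S)/3425² = 106647/11730625 = 0.0091.

0.009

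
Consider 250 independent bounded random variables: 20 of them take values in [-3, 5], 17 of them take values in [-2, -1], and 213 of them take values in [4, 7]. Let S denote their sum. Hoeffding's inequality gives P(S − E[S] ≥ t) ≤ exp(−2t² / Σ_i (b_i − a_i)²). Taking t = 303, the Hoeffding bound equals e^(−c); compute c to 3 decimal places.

Σ(b_i − a_i)² = 20·8² + 17·1² + 213·3² = 3214.
c = 2t² / 3214 = 2·303² / 3214 = 57.1307.

57.131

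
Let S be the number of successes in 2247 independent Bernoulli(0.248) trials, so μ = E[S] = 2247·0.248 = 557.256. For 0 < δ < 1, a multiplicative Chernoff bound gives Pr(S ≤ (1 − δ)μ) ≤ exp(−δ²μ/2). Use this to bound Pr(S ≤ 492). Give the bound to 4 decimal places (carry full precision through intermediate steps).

Write 492 = (1 − δ)μ, so δ = 1 − 492/557.256 = 0.1171024…
Then the exponent is δ²μ/2 = (μ − 492)²/(2μ) = 3.820816.
Bound = exp(−3.820816) = 0.02191.

0.0219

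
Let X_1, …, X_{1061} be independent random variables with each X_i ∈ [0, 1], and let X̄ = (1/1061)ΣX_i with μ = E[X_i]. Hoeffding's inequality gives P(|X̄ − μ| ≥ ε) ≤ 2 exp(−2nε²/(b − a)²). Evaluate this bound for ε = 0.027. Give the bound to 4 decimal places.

0.4258

Exponent: 2nε²/(b − a)² = 2·1061·0.027² / 1² = 1.54694.
Bound = 2·exp(−1.54694) = 0.42580.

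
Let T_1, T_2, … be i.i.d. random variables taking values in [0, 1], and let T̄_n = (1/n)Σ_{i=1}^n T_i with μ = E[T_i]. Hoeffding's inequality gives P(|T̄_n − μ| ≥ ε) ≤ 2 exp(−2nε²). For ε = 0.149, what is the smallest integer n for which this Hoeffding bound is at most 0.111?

Require 2·exp(−2nε²) ≤ 0.111, i.e. 2nε² ≥ ln(2/0.111) = 2.891372.
So n ≥ 2.891372 / (2·0.149²) = 65.118.
The smallest integer n is 66.

66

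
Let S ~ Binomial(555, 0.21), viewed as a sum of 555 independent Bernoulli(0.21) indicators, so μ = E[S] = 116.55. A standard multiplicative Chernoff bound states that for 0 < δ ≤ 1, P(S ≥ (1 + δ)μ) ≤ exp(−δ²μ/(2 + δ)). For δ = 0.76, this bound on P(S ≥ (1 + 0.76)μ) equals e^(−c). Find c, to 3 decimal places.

c = δ²μ/(2 + δ) = 0.76²·116.55/(2 + 0.76) = 24.3910.

24.391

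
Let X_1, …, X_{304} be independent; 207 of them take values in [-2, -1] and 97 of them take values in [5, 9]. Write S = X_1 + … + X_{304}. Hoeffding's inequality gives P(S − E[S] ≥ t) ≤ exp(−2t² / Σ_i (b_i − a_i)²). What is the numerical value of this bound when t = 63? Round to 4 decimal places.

0.0110

Σ(b_i − a_i)² = 207·1² + 97·4² = 1759.
Exponent = 2·63² / 1759 = 4.51279.
Bound = exp(−4.51279) = 0.01097.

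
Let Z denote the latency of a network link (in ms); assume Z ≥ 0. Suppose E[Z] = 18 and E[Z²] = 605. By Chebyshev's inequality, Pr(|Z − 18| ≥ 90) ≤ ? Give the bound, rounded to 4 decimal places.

Var(Z) = E[Z²] − (E[Z])² = 605 − 324 = 281.
Chebyshev's inequality: Pr(|Z − μ| ≥ t) ≤ Var(Z)/t² = 281/8100 = 0.0347.

0.0347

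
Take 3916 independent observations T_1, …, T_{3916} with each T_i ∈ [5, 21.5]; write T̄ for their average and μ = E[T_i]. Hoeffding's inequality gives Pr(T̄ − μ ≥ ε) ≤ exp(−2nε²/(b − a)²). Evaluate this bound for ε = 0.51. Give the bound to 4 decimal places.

Exponent: 2nε²/(b − a)² = 2·3916·0.51² / 16.5² = 7.48247.
Bound = exp(−7.48247) = 0.00056.

0.0006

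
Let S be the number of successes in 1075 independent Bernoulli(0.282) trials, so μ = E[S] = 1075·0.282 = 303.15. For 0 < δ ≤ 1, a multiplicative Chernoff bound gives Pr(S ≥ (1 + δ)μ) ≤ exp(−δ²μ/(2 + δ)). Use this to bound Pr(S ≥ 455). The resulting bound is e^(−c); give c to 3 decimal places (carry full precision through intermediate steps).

30.414

Write 455 = (1 + δ)μ, so δ = 455/303.15 − 1 = 0.5009071…
Then the exponent is δ²μ/(2 + δ) = (455 − μ)² / (μ·(2 + δ)) = 30.414064.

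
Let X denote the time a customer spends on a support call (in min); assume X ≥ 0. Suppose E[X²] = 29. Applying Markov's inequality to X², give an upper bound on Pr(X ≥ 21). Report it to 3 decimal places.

Since X ≥ 0, the event {X ≥ 21} is the same as {X² ≥ 441}.
Markov's inequality applied to X² gives Pr(X² ≥ 441) ≤ E[X²]/441 = 29/441 = 0.0658.

0.066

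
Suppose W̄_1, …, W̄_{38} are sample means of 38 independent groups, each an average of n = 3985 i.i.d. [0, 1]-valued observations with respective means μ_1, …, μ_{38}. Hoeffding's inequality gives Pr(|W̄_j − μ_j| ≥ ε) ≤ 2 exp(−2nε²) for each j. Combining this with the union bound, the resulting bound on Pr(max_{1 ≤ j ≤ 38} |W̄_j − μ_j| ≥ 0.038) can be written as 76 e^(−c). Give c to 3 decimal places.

Union bound over the 38 events: Pr(max_{1 ≤ j ≤ 38} |W̄_j − μ_j| ≥ 0.038) ≤ 38·2·exp(−2nε²) = 76 exp(−2·3985·0.038²).
So c = 2·3985·0.038² = 11.5087.

11.509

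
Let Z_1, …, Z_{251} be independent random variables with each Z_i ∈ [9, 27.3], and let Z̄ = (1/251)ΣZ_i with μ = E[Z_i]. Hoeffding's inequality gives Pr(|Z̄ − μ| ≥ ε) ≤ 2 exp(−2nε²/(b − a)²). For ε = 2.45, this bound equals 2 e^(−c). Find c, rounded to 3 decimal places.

c = 2nε²/(b − a)² = 2·251·2.45² / 18.3² = 8.9977.

8.998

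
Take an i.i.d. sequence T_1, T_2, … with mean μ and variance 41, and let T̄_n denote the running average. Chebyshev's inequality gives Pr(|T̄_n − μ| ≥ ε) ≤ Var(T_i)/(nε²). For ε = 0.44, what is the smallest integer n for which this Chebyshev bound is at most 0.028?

Require 41/(n·0.44²) ≤ 0.028, i.e. n ≥ 41/(0.028·0.44²) = 7563.459.
The smallest integer n is 7564.

7564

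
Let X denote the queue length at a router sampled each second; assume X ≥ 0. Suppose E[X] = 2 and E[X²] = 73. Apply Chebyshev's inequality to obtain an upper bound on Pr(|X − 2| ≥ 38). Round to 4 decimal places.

0.0478

Var(X) = E[X²] − (E[X])² = 73 − 4 = 69.
Chebyshev's inequality: Pr(|X − μ| ≥ t) ≤ Var(X)/t² = 69/1444 = 0.0478.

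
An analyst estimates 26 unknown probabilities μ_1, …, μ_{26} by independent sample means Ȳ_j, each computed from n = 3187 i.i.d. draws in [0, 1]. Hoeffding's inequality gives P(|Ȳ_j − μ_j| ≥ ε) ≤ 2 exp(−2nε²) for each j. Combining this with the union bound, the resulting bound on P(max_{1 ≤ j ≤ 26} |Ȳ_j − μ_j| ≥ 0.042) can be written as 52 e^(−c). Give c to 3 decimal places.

11.244

Union bound over the 26 events: P(max_{1 ≤ j ≤ 26} |Ȳ_j − μ_j| ≥ 0.042) ≤ 26·2·exp(−2nε²) = 52 exp(−2·3187·0.042²).
So c = 2·3187·0.042² = 11.2437.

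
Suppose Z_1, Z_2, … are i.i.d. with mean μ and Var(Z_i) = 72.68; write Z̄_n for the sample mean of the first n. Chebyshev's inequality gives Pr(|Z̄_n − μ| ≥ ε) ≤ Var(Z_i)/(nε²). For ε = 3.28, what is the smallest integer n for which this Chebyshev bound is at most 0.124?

55

Require 72.68/(n·3.28²) ≤ 0.124, i.e. n ≥ 72.68/(0.124·3.28²) = 54.481.
The smallest integer n is 55.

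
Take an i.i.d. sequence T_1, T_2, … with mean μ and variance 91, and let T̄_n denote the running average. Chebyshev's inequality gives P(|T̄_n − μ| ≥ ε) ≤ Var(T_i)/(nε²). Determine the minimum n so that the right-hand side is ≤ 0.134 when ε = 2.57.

103

Require 91/(n·2.57²) ≤ 0.134, i.e. n ≥ 91/(0.134·2.57²) = 102.818.
The smallest integer n is 103.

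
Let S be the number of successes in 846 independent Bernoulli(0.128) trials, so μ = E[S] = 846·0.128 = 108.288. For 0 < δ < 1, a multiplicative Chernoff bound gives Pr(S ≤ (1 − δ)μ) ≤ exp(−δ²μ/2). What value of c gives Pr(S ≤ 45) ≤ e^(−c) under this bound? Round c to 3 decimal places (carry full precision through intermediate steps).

Write 45 = (1 − δ)μ, so δ = 1 − 45/108.288 = 0.5844415…
Then the exponent is δ²μ/2 = (μ − 45)²/(2μ) = 18.494066.

18.494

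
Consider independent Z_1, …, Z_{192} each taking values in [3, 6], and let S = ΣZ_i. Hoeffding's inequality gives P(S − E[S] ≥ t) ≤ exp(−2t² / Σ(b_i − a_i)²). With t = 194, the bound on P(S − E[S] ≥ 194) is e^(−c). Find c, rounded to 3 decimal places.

43.560

Σ(b_i − a_i)² = 192·(3)² = 1728.
c = 2t²/1728 = 2·194²/1728 = 43.5602.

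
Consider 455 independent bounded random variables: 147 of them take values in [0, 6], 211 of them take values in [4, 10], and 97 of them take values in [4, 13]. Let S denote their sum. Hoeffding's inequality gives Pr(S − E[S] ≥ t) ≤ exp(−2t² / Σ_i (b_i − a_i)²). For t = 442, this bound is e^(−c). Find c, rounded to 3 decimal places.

18.835

Σ(b_i − a_i)² = 147·6² + 211·6² + 97·9² = 20745.
c = 2t² / 20745 = 2·442² / 20745 = 18.8348.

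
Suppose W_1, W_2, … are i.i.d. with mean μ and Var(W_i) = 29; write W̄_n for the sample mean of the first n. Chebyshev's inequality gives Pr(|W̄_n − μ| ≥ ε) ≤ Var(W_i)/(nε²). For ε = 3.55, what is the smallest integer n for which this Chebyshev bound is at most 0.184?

Require 29/(n·3.55²) ≤ 0.184, i.e. n ≥ 29/(0.184·3.55²) = 12.506.
The smallest integer n is 13.

13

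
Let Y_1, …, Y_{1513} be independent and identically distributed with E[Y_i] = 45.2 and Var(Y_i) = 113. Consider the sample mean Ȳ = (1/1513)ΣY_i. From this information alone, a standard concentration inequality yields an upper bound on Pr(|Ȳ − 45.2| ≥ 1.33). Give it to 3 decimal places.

0.042

With mean and variance of each term known, Chebyshev's inequality bounds the deviation of the sum (or sample mean).
Var(Ȳ) = Var(Y_i)/n = 113/1513 = 0.074686.
Chebyshev: Pr(|Ȳ − 45.2| ≥ 1.33) ≤ Var(Ȳ)/(1.33)² = 113/(1513·1.33²) = 0.0422.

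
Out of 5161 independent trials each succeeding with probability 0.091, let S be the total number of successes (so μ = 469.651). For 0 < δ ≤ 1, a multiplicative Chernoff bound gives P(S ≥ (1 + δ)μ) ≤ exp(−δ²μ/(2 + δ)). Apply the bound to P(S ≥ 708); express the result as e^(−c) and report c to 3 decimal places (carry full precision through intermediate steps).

48.240

Write 708 = (1 + δ)μ, so δ = 708/469.651 − 1 = 0.5075024…
Then the exponent is δ²μ/(2 + δ) = (708 − μ)² / (μ·(2 + δ)) = 48.240307.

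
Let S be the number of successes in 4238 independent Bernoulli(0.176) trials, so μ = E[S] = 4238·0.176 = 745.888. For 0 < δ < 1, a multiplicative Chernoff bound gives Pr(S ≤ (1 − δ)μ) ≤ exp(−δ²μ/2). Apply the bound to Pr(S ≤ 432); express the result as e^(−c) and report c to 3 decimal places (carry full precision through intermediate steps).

66.046

Write 432 = (1 − δ)μ, so δ = 1 − 432/745.888 = 0.4208246…
Then the exponent is δ²μ/2 = (μ − 432)²/(2μ) = 66.045892.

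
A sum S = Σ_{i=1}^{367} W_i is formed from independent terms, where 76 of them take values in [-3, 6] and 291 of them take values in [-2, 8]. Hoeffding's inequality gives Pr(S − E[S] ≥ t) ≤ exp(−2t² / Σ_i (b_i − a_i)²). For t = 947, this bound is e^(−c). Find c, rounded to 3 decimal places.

Σ(b_i − a_i)² = 76·9² + 291·10² = 35256.
c = 2t² / 35256 = 2·947² / 35256 = 50.8741.

50.874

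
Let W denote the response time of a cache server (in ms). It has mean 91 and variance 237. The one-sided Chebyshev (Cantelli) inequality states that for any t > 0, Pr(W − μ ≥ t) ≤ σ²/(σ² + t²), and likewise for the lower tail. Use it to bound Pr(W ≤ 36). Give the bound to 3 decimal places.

0.073

Here σ² = 237 and t = 55, so σ² + t² = 3262.
Cantelli's bound: 237/3262 = 0.0727.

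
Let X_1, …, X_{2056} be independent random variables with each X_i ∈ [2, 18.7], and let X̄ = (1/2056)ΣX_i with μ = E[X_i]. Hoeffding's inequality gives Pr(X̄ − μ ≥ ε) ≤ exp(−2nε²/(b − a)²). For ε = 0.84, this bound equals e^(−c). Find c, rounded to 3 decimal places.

c = 2nε²/(b − a)² = 2·2056·0.84² / 16.7² = 10.4035.

10.403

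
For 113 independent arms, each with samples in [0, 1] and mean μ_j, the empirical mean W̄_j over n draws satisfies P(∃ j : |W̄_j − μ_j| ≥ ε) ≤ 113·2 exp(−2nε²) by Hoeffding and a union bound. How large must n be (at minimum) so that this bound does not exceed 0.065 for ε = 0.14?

209

Need 2·113·exp(−2nε²) ≤ 0.065, i.e. exp(−2nε²) ≤ 0.065/226.
So 2nε² ≥ ln(226/0.065) = 8.153903.
Hence n ≥ 8.153903/(2·0.14²) = 208.008.
The smallest integer n is 209.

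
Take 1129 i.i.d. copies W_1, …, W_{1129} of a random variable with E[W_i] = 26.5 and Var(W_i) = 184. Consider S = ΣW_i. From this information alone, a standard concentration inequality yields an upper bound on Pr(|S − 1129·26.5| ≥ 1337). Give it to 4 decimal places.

With mean and variance of each term known, Chebyshev's inequality bounds the deviation of the sum (or sample mean).
Var(S) = n·Var(W_i) = 1129·184 = 207736.
Chebyshev: Pr(|S − 1129·26.5| ≥ 1337) ≤ Var(S)/1337² = 207736/1787569 = 0.1162.

0.1162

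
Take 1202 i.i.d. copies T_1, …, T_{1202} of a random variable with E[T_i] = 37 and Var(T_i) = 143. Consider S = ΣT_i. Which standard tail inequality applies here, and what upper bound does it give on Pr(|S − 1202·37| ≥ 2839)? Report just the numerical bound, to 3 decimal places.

With mean and variance of each term known, Chebyshev's inequality bounds the deviation of the sum (or sample mean).
Var(S) = n·Var(T_i) = 1202·143 = 171886.
Chebyshev: Pr(|S − 1202·37| ≥ 2839) ≤ Var(S)/2839² = 171886/8059921 = 0.0213.

0.021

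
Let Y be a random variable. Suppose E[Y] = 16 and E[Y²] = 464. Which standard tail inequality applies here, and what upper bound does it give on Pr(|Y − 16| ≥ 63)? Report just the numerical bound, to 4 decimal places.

0.0524

The first two moments determine the variance, so Chebyshev's inequality is the sharpest standard bound available.
Var(Y) = E[Y²] − (E[Y])² = 464 − 256 = 208.
Chebyshev's inequality: Pr(|Y − μ| ≥ t) ≤ Var(Y)/t² = 208/3969 = 0.0524.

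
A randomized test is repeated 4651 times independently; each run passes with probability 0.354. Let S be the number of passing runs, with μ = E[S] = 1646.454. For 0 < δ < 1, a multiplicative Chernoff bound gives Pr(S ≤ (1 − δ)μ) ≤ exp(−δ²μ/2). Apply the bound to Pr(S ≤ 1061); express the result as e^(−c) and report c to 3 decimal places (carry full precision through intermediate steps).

Write 1061 = (1 − δ)μ, so δ = 1 − 1061/1646.454 = 0.3555848…
Then the exponent is δ²μ/2 = (μ − 1061)²/(2μ) = 104.089269.

104.089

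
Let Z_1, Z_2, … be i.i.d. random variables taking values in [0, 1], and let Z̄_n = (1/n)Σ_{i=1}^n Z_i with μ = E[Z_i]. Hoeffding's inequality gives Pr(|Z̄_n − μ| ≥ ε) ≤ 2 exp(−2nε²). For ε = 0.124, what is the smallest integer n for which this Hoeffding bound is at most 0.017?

156

Require 2·exp(−2nε²) ≤ 0.017, i.e. 2nε² ≥ ln(2/0.017) = 4.767689.
So n ≥ 4.767689 / (2·0.124²) = 155.037.
The smallest integer n is 156.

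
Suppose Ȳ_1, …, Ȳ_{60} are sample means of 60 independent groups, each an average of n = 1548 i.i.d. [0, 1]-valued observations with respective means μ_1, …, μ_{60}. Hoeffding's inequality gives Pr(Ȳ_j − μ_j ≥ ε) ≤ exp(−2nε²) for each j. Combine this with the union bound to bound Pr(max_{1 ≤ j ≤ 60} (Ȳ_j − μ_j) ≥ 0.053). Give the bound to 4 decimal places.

Per-experiment Hoeffding bound: exp(−2·1548·0.053²) = exp(−8.69666) = 0.00016714.
Union bound over 60 events: 60·0.00016714 = 0.01003.

0.0100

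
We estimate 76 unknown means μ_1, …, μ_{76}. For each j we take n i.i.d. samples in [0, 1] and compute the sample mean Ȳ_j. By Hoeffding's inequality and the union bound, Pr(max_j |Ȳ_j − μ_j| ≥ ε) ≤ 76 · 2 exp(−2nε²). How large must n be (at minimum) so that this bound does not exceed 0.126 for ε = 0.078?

Need 2·76·exp(−2nε²) ≤ 0.126, i.e. exp(−2nε²) ≤ 0.126/152.
So 2nε² ≥ ln(152/0.126) = 7.095354.
Hence n ≥ 7.095354/(2·0.078²) = 583.116.
The smallest integer n is 584.

584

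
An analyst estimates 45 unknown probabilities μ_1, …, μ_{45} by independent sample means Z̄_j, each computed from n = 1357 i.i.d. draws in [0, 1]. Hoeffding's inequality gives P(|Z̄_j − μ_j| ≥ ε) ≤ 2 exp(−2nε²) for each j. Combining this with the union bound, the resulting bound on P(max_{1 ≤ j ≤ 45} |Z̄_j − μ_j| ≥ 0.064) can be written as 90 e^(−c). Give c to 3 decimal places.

Union bound over the 45 events: P(max_{1 ≤ j ≤ 45} |Z̄_j − μ_j| ≥ 0.064) ≤ 45·2·exp(−2nε²) = 90 exp(−2·1357·0.064²).
So c = 2·1357·0.064² = 11.1165.

11.117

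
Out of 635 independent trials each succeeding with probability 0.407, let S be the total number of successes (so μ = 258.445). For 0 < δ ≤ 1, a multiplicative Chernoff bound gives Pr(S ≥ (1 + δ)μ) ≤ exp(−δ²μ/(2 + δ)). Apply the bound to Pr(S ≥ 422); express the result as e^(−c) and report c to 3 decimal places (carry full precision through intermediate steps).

Write 422 = (1 + δ)μ, so δ = 422/258.445 − 1 = 0.6328426…
Then the exponent is δ²μ/(2 + δ) = (422 − μ)² / (μ·(2 + δ)) = 39.312859.

39.313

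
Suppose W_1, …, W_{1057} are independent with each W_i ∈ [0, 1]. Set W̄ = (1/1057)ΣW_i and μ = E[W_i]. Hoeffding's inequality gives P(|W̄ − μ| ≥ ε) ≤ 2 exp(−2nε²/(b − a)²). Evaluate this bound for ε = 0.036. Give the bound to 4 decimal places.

Exponent: 2nε²/(b − a)² = 2·1057·0.036² / 1² = 2.73974.
Bound = 2·exp(−2.73974) = 0.12917.

0.1292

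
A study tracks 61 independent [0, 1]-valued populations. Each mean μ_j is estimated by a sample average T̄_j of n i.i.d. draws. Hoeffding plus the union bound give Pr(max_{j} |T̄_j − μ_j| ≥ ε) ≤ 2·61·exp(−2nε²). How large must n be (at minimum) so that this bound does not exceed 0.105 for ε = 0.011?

Need 2·61·exp(−2nε²) ≤ 0.105, i.e. exp(−2nε²) ≤ 0.105/122.
So 2nε² ≥ ln(122/0.105) = 7.057816.
Hence n ≥ 7.057816/(2·0.011²) = 29164.529.
The smallest integer n is 29165.

29165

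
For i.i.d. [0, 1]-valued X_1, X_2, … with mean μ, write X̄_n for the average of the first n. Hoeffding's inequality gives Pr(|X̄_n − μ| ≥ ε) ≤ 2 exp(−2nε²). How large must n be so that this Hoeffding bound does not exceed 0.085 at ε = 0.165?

59

Require 2·exp(−2nε²) ≤ 0.085, i.e. 2nε² ≥ ln(2/0.085) = 3.158251.
So n ≥ 3.158251 / (2·0.165²) = 58.003.
The smallest integer n is 59.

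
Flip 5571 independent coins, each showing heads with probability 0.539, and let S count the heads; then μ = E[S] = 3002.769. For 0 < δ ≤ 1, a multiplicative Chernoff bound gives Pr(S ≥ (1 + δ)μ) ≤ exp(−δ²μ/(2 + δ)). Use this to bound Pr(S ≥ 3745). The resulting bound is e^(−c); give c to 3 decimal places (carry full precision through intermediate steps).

Write 3745 = (1 + δ)μ, so δ = 3745/3002.769 − 1 = 0.2471822…
Then the exponent is δ²μ/(2 + δ) = (3745 − μ)² / (μ·(2 + δ)) = 81.642815.

81.643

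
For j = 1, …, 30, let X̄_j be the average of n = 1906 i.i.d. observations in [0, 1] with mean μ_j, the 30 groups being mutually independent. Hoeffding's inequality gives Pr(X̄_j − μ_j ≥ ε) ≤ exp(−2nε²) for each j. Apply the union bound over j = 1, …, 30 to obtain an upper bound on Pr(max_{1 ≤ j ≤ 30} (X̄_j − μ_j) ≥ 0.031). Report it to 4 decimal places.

0.7694

Per-experiment Hoeffding bound: exp(−2·1906·0.031²) = exp(−3.66333) = 0.025647.
Union bound over 30 events: 30·0.025647 = 0.76941.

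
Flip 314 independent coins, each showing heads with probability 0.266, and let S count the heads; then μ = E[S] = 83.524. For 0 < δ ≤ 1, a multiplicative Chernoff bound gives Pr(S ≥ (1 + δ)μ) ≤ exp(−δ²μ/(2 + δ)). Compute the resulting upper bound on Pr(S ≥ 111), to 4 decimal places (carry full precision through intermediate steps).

0.0206

Write 111 = (1 + δ)μ, so δ = 111/83.524 − 1 = 0.3289593…
Then the exponent is δ²μ/(2 + δ) = (111 − μ)² / (μ·(2 + δ)) = 3.880912.
Bound = exp(−3.880912) = 0.02063.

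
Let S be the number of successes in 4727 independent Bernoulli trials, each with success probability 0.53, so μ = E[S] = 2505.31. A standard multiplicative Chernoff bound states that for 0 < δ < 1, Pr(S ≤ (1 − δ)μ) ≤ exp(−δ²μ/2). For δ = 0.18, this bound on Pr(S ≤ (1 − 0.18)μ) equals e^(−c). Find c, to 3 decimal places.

40.586

c = δ²μ/2 = 0.18²·2505.31/2 = 40.5860.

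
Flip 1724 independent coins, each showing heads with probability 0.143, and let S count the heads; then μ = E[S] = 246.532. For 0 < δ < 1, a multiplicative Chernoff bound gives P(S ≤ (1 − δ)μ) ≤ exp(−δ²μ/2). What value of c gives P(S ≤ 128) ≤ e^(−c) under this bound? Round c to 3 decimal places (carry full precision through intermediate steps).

Write 128 = (1 − δ)μ, so δ = 1 − 128/246.532 = 0.4807976…
Then the exponent is δ²μ/2 = (μ − 128)²/(2μ) = 28.494952.

28.495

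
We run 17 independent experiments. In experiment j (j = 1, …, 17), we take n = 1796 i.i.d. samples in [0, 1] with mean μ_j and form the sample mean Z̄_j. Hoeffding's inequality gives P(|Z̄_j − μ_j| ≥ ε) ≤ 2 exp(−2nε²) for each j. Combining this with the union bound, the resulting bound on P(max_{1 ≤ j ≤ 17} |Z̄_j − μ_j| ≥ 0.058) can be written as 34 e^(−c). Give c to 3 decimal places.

Union bound over the 17 events: P(max_{1 ≤ j ≤ 17} |Z̄_j − μ_j| ≥ 0.058) ≤ 17·2·exp(−2nε²) = 34 exp(−2·1796·0.058²).
So c = 2·1796·0.058² = 12.0835.

12.083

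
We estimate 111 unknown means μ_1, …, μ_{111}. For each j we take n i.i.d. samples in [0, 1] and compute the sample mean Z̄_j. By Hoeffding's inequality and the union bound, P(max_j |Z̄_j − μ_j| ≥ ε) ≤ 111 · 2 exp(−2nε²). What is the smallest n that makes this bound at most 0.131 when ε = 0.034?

Need 2·111·exp(−2nε²) ≤ 0.131, i.e. exp(−2nε²) ≤ 0.131/222.
So 2nε² ≥ ln(222/0.131) = 7.435235.
Hence n ≥ 7.435235/(2·0.034²) = 3215.932.
The smallest integer n is 3216.

3216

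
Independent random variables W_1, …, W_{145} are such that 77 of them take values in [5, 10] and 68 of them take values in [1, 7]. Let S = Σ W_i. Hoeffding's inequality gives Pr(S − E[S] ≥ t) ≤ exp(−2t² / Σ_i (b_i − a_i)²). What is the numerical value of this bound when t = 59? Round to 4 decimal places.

0.2035

Σ(b_i − a_i)² = 77·5² + 68·6² = 4373.
Exponent = 2·59² / 4373 = 1.59204.
Bound = exp(−1.59204) = 0.20351.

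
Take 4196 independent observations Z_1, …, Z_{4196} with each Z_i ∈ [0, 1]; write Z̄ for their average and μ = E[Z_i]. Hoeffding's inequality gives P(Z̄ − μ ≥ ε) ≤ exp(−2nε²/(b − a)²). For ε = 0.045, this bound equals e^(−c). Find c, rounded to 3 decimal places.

c = 2nε²/(b − a)² = 2·4196·0.045² / 1² = 16.9938.

16.994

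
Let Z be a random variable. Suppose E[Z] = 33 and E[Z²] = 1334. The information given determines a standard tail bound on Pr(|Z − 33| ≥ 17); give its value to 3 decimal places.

The first two moments determine the variance, so Chebyshev's inequality is the sharpest standard bound available.
Var(Z) = E[Z²] − (E[Z])² = 1334 − 1089 = 245.
Chebyshev's inequality: Pr(|Z − μ| ≥ t) ≤ Var(Z)/t² = 245/289 = 0.8478.

0.848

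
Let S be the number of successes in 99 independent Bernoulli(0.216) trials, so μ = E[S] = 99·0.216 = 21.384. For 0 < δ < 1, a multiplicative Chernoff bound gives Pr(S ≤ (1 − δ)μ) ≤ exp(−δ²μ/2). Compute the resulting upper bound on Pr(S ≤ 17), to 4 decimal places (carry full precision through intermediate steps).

0.6380

Write 17 = (1 − δ)μ, so δ = 1 − 17/21.384 = 0.2050131…
Then the exponent is δ²μ/2 = (μ − 17)²/(2μ) = 0.449389.
Bound = exp(−0.449389) = 0.63802.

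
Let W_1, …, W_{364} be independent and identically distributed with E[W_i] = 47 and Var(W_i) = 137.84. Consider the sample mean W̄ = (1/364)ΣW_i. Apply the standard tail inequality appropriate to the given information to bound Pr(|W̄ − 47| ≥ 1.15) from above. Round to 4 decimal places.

0.2863

With mean and variance of each term known, Chebyshev's inequality bounds the deviation of the sum (or sample mean).
Var(W̄) = Var(W_i)/n = 137.84/364 = 0.37868.
Chebyshev: Pr(|W̄ − 47| ≥ 1.15) ≤ Var(W̄)/(1.15)² = 137.84/(364·1.15²) = 0.2863.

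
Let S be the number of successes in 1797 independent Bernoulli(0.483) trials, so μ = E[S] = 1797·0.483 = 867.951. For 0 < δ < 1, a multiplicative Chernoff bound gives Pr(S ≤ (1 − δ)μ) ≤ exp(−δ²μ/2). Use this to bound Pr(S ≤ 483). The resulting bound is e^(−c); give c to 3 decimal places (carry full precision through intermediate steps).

85.366

Write 483 = (1 − δ)μ, so δ = 1 − 483/867.951 = 0.443517…
Then the exponent is δ²μ/2 = (μ − 483)²/(2μ) = 85.366151.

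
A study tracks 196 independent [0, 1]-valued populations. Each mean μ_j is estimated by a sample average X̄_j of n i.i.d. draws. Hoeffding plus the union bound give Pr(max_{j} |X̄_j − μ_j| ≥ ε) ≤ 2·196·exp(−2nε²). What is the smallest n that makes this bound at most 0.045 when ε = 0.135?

Need 2·196·exp(−2nε²) ≤ 0.045, i.e. exp(−2nε²) ≤ 0.045/392.
So 2nε² ≥ ln(392/0.045) = 9.072355.
Hence n ≥ 9.072355/(2·0.135²) = 248.899.
The smallest integer n is 249.

249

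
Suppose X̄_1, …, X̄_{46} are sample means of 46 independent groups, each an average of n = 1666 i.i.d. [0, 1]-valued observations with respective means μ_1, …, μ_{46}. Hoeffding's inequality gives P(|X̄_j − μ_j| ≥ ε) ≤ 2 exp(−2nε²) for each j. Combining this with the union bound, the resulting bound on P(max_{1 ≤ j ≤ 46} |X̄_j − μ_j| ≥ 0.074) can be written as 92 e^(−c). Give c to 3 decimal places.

18.246

Union bound over the 46 events: P(max_{1 ≤ j ≤ 46} |X̄_j − μ_j| ≥ 0.074) ≤ 46·2·exp(−2nε²) = 92 exp(−2·1666·0.074²).
So c = 2·1666·0.074² = 18.2460.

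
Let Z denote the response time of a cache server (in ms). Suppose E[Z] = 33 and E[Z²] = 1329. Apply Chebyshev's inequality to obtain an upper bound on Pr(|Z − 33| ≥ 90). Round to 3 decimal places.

0.030

Var(Z) = E[Z²] − (E[Z])² = 1329 − 1089 = 240.
Chebyshev's inequality: Pr(|Z − μ| ≥ t) ≤ Var(Z)/t² = 240/8100 = 0.0296.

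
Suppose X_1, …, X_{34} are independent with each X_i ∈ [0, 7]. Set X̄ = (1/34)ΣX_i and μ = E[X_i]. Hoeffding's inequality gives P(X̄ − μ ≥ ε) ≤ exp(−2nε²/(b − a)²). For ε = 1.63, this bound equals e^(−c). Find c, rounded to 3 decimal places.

3.687

c = 2nε²/(b − a)² = 2·34·1.63² / 7² = 3.6871.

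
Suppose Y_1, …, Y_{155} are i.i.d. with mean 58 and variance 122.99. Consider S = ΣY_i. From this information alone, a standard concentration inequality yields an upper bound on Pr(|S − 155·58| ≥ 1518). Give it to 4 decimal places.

0.0083

With mean and variance of each term known, Chebyshev's inequality bounds the deviation of the sum (or sample mean).
Var(S) = n·Var(Y_i) = 155·122.99 = 19063.45.
Chebyshev: Pr(|S − 155·58| ≥ 1518) ≤ Var(S)/1518² = 19063.45/2304324 = 0.0083.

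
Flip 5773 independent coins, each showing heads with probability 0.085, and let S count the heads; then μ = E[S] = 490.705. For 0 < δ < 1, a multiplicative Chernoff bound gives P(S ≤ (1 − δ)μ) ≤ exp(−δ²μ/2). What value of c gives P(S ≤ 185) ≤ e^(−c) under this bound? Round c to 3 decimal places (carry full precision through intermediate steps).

95.226

Write 185 = (1 − δ)μ, so δ = 1 − 185/490.705 = 0.6229914…
Then the exponent is δ²μ/2 = (μ − 185)²/(2μ) = 95.225795.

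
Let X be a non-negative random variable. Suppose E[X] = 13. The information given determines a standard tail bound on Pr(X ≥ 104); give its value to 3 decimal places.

Only the mean of a non-negative variable is known, so Markov's inequality is the applicable tail bound.
Markov's inequality: for a non-negative random variable, Pr(X ≥ a) ≤ E[X]/a.
Here E[X] = 13 and a = 104, so the bound is 13/104 = 0.1250.

0.125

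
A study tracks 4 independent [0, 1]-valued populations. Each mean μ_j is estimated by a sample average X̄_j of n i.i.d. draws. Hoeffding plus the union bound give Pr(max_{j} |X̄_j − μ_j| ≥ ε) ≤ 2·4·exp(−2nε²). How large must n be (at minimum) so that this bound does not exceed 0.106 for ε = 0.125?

Need 2·4·exp(−2nε²) ≤ 0.106, i.e. exp(−2nε²) ≤ 0.106/8.
So 2nε² ≥ ln(8/0.106) = 4.323758.
Hence n ≥ 4.323758/(2·0.125²) = 138.360.
The smallest integer n is 139.

139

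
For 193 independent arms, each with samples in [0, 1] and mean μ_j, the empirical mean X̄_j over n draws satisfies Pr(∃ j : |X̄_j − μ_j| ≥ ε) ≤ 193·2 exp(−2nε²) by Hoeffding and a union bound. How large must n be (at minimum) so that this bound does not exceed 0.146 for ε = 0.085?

Need 2·193·exp(−2nε²) ≤ 0.146, i.e. exp(−2nε²) ≤ 0.146/386.
So 2nε² ≥ ln(386/0.146) = 7.879986.
Hence n ≥ 7.879986/(2·0.085²) = 545.328.
The smallest integer n is 546.

546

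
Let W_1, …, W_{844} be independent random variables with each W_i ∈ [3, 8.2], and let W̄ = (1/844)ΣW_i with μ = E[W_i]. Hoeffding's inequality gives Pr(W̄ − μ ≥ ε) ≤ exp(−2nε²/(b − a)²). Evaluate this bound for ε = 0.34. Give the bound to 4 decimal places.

0.0007

Exponent: 2nε²/(b − a)² = 2·844·0.34² / 5.2² = 7.21645.
Bound = exp(−7.21645) = 0.00073.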